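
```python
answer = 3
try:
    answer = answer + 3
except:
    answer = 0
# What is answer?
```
6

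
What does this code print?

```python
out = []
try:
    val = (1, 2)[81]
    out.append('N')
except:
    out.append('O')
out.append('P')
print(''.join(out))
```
OP

Exception raised in try, caught by bare except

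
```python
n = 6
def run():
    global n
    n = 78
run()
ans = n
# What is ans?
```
78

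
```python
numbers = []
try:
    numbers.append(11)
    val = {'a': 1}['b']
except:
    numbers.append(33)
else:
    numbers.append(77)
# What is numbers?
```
[11, 33]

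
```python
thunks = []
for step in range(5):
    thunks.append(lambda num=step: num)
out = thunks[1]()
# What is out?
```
1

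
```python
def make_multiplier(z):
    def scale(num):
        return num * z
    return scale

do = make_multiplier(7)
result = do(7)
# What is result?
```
49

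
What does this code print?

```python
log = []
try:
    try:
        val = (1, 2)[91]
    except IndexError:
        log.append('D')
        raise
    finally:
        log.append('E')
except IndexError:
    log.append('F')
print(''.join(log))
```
DEF

finally runs before re-raised exception propagates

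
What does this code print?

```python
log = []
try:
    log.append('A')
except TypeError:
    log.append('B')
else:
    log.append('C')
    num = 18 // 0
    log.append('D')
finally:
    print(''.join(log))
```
AC

Try succeeds, else appends 'C', ZeroDivisionError in else is uncaught, finally prints before exception propagates ('D' never appended)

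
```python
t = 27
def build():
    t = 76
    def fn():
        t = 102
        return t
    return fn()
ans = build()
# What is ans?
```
102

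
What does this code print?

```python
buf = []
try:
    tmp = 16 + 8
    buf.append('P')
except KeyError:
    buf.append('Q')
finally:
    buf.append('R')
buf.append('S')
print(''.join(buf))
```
PRS

finally runs after normal execution too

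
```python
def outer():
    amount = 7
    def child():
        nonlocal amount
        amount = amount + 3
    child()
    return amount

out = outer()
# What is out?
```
10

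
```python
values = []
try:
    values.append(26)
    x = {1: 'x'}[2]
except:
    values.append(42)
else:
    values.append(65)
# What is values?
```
[26, 42]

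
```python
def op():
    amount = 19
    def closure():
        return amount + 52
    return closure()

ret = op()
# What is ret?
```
71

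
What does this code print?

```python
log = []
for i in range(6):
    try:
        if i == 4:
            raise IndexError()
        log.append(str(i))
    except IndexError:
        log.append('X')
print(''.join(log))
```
0123X5

Exception on i=4 caught, loop continues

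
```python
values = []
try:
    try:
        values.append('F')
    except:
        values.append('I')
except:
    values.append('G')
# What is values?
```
['F']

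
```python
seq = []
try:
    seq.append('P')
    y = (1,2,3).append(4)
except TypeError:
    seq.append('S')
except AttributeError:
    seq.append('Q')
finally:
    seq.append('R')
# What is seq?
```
['P', 'Q', 'R']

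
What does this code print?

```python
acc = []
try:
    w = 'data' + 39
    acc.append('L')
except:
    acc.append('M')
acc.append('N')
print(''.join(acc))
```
MN

Exception raised in try, caught by bare except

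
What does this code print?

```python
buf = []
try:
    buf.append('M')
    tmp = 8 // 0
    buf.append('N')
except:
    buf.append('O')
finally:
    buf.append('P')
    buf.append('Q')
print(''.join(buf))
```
MOPQ

Code before exception runs, then except, then all of finally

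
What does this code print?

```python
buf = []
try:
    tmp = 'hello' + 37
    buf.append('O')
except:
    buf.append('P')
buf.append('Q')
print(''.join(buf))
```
PQ

Exception raised in try, caught by bare except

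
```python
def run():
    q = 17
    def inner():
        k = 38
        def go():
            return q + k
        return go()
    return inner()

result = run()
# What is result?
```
55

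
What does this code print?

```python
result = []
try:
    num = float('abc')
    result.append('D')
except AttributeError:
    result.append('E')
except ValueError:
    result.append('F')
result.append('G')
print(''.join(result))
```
FG

ValueError is caught by its specific handler, not AttributeError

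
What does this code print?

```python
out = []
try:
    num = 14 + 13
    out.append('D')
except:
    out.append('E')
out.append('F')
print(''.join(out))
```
DF

No exception, try block completes normally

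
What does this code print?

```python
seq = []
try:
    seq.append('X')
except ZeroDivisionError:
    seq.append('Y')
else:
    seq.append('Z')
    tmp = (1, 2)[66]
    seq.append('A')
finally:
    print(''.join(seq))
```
XZ

Try succeeds, else appends 'Z', IndexError in else is uncaught, finally prints before exception propagates ('A' never appended)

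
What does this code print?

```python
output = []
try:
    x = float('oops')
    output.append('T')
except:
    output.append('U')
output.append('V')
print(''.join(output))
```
UV

Exception raised in try, caught by bare except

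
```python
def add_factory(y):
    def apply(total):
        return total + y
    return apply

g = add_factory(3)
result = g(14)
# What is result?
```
17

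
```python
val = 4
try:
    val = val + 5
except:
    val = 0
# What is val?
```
9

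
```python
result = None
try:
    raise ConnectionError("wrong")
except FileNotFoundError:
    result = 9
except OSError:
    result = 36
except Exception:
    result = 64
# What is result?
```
36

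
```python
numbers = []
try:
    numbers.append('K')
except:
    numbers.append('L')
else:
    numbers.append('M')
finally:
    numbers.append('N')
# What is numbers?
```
['K', 'M', 'N']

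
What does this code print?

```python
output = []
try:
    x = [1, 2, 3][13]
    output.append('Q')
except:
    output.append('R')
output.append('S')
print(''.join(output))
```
RS

Exception raised in try, caught by bare except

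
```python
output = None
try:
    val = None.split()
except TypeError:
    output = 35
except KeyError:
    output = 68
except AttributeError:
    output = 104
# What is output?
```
104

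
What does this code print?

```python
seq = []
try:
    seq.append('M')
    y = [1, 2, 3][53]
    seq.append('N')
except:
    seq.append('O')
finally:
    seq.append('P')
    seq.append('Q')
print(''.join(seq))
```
MOPQ

Code before exception runs, then except, then all of finally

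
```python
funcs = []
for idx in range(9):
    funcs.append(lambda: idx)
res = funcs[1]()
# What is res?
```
8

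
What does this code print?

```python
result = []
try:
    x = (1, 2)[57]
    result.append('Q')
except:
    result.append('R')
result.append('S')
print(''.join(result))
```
RS

Exception raised in try, caught by bare except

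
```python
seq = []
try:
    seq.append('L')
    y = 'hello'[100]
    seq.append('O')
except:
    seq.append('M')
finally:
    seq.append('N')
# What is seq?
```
['L', 'M', 'N']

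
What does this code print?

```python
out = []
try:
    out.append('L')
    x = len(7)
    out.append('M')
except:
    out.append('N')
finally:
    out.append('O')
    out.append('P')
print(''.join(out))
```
LNOP

Code before exception runs, then except, then all of finally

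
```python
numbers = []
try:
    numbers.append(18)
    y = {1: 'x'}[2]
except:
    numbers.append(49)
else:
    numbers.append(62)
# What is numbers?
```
[18, 49]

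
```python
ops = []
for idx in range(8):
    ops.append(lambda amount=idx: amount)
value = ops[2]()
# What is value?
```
2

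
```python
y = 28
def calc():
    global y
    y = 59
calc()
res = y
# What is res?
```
59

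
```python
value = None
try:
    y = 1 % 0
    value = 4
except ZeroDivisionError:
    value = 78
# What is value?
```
78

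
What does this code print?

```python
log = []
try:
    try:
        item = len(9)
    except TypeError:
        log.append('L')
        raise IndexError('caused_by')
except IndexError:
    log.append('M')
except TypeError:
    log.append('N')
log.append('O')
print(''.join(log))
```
LMO

IndexError raised and caught, original TypeError not re-raised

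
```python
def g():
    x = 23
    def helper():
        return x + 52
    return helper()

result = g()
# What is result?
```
75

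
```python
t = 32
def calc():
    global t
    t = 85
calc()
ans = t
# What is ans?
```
85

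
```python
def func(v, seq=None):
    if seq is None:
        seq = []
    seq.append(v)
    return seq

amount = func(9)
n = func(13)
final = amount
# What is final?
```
[9]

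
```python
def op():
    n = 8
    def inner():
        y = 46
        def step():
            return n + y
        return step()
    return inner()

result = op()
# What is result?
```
54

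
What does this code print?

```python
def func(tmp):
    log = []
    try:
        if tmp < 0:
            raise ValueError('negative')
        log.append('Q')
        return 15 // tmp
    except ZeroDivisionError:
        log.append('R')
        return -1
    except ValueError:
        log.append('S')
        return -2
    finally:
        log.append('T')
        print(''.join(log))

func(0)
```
QRT

tmp=0 causes ZeroDivisionError, caught, finally prints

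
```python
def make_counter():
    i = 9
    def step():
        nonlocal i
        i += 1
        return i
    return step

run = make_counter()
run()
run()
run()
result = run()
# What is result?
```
13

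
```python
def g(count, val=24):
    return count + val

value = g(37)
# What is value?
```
61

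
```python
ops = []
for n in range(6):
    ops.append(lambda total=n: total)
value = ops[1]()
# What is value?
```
1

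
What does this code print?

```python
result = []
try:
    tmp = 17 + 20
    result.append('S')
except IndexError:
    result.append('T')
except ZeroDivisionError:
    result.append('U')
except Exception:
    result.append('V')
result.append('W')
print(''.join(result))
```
SW

No exception, try block completes normally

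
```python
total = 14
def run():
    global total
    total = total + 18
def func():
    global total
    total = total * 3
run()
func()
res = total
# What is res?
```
96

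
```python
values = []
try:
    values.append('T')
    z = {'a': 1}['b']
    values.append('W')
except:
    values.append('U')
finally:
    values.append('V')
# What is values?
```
['T', 'U', 'V']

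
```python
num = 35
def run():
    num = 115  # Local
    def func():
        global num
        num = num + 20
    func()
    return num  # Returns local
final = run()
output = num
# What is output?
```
55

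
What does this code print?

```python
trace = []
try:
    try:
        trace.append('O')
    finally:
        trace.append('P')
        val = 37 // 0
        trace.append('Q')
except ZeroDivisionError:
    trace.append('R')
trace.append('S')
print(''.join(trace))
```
OPRS

Exception in inner finally caught by outer except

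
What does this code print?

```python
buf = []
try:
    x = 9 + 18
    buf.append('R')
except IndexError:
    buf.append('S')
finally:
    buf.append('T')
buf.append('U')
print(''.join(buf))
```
RTU

finally runs after normal execution too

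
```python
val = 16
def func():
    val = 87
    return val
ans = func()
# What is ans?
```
87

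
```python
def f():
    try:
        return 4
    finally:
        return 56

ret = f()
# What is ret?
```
56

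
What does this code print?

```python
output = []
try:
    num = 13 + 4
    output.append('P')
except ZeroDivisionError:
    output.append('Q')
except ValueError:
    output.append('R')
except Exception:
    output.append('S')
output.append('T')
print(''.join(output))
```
PT

No exception, try block completes normally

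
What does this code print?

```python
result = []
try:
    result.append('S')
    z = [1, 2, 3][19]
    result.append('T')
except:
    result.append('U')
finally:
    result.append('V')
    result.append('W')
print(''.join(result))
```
SUVW

Code before exception runs, then except, then all of finally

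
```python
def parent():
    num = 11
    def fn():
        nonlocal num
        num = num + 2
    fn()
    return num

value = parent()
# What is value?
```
13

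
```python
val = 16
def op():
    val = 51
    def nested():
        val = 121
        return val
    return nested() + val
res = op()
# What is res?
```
172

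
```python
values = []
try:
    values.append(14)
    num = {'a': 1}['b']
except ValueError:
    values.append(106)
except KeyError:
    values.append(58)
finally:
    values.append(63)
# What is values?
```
[14, 58, 63]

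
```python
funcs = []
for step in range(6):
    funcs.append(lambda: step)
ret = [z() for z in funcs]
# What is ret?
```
[5, 5, 5, 5, 5, 5]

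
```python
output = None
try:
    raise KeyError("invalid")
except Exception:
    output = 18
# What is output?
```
18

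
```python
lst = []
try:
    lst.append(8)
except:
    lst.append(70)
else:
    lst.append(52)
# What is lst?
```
[8, 52]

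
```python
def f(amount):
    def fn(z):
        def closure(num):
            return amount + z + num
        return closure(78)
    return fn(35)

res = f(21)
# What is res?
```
134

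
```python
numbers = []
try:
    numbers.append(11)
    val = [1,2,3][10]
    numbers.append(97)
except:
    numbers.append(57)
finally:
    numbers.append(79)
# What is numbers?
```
[11, 57, 79]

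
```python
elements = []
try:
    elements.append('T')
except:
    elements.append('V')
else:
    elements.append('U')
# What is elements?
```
['T', 'U']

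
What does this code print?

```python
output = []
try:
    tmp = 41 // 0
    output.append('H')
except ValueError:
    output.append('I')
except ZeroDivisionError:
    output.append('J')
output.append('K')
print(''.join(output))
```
JK

ZeroDivisionError is caught by its specific handler, not ValueError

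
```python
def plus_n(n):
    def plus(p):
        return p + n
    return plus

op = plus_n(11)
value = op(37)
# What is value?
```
48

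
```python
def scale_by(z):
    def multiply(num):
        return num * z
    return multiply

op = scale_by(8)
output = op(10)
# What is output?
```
80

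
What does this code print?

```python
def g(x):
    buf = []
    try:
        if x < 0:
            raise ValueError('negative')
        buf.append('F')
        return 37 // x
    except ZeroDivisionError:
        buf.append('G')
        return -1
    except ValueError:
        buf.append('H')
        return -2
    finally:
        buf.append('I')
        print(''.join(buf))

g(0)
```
FGI

x=0 causes ZeroDivisionError, caught, finally prints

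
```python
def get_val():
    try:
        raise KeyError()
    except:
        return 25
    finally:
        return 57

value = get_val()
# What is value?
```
57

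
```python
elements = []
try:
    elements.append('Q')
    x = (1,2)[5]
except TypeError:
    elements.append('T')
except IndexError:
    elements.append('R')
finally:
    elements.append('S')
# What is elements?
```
['Q', 'R', 'S']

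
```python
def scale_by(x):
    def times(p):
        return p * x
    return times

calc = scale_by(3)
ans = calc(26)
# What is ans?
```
78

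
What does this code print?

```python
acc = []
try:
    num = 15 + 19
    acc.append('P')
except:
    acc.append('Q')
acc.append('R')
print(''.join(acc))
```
PR

No exception, try block completes normally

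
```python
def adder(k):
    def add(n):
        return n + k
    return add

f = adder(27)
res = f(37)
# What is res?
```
64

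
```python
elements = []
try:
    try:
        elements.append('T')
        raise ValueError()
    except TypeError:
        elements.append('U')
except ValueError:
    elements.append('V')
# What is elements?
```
['T', 'V']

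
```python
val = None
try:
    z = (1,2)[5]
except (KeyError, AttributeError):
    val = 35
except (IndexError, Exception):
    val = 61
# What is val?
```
61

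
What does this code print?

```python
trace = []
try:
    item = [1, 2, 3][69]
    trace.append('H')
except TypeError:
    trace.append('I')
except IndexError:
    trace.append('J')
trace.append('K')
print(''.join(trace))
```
JK

IndexError is caught by its specific handler, not TypeError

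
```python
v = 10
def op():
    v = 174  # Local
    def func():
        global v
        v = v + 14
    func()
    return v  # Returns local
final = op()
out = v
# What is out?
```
24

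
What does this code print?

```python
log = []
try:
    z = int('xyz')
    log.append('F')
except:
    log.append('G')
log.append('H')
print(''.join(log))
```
GH

Exception raised in try, caught by bare except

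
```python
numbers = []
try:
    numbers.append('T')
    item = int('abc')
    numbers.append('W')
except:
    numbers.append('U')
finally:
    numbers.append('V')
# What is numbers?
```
['T', 'U', 'V']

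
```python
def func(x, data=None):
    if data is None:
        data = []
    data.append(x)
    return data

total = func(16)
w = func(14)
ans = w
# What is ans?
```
[14]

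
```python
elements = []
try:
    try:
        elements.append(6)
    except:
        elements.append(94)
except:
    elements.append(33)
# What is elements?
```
[6]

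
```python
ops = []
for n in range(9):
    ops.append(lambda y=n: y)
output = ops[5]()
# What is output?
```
5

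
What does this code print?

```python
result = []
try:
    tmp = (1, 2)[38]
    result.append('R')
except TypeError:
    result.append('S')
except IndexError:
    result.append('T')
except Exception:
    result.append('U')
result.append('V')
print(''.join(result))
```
TV

IndexError matches before generic Exception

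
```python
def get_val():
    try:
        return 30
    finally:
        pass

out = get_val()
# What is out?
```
30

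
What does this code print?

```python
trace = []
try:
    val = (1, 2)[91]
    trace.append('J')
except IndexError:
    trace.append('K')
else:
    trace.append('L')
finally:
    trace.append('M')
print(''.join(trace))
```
KM

Exception: except runs, else skipped, finally runs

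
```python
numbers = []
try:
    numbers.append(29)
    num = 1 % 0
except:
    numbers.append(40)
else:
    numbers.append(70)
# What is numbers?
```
[29, 40]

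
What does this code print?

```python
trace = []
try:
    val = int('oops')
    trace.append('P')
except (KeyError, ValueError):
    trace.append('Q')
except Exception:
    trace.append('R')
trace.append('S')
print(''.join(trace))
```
QS

ValueError matches tuple containing it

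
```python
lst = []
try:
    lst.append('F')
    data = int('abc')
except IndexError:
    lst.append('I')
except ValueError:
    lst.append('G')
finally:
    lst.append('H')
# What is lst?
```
['F', 'G', 'H']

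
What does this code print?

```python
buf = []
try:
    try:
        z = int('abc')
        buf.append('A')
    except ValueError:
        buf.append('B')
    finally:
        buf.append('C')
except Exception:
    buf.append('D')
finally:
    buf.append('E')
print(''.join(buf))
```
BCE

Both finally blocks run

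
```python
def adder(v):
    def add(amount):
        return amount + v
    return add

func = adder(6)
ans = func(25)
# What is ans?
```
31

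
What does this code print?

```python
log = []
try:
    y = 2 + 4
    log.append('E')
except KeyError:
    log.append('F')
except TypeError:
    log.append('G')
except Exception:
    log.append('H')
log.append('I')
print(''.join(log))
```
EI

No exception, try block completes normally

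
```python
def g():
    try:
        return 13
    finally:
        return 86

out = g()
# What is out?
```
86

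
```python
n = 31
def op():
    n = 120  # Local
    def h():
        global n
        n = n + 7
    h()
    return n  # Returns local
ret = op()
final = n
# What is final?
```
38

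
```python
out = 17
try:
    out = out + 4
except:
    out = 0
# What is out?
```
21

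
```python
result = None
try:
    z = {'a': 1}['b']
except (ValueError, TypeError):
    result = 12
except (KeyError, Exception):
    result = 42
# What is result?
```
42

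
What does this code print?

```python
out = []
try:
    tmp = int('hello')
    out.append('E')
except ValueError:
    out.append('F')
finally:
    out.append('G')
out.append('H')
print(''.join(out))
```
FGH

finally always runs, even after exception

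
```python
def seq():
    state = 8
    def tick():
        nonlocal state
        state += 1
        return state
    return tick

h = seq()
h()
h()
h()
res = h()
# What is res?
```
12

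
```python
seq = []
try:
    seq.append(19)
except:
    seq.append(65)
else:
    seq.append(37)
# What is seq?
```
[19, 37]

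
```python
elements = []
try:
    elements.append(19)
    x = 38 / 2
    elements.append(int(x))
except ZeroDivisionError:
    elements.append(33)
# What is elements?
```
[19, 19]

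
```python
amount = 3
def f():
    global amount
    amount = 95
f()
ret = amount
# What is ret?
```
95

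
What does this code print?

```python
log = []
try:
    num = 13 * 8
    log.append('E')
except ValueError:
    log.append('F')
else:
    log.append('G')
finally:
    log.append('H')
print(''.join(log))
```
EGH

else runs before finally when no exception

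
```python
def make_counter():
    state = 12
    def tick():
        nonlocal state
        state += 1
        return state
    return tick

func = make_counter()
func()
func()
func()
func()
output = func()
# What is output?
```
17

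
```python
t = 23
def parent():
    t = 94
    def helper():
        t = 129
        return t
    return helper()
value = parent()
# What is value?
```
129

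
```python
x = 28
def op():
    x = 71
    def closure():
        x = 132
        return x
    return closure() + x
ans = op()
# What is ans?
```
203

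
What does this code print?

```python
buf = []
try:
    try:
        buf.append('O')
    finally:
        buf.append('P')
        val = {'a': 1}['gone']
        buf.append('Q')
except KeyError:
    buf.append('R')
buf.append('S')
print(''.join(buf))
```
OPRS

Exception in inner finally caught by outer except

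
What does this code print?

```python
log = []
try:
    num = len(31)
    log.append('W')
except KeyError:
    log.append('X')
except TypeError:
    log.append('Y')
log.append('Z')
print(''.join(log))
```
YZ

TypeError is caught by its specific handler, not KeyError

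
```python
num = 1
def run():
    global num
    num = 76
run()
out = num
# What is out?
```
76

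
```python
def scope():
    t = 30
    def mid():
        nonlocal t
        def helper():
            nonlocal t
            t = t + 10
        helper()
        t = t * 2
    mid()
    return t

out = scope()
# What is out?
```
80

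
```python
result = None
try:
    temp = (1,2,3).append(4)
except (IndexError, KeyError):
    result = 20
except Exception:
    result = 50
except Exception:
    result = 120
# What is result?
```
50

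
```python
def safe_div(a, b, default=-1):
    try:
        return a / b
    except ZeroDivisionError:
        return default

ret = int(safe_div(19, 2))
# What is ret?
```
9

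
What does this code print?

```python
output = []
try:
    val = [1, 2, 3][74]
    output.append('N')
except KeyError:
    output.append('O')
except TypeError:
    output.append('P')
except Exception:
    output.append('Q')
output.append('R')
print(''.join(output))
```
QR

IndexError not specifically caught, falls to Exception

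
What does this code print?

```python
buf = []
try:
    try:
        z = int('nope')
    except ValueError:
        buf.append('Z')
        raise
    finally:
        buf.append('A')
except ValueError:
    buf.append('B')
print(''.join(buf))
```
ZAB

finally runs before re-raised exception propagates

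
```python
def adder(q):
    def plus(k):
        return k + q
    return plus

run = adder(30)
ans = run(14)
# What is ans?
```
44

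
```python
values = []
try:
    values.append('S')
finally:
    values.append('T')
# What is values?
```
['S', 'T']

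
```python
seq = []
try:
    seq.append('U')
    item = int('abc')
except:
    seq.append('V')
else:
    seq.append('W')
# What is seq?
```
['U', 'V']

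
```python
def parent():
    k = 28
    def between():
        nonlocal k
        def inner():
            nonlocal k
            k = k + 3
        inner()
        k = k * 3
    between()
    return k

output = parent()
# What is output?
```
93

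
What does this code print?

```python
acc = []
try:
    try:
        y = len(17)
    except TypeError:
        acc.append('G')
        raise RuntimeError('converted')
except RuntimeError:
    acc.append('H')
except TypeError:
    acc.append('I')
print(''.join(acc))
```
GH

New RuntimeError raised, caught by outer RuntimeError handler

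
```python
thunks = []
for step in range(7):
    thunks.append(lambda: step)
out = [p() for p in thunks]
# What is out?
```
[6, 6, 6, 6, 6, 6, 6]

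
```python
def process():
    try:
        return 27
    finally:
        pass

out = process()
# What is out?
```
27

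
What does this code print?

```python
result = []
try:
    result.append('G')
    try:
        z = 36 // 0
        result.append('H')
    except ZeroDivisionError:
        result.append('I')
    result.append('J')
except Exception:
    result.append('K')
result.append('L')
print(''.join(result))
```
GIJL

Inner exception caught by inner handler, outer continues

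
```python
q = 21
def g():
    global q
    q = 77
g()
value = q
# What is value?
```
77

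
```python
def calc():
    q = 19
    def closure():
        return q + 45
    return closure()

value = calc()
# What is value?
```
64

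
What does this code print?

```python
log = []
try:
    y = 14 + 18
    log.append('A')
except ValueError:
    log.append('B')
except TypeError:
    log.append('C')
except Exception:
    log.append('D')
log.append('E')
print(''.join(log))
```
AE

No exception, try block completes normally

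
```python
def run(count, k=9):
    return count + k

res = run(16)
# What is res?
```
25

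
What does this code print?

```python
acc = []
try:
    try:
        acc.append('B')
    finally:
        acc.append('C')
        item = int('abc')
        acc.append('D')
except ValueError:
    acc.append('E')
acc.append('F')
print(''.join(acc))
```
BCEF

Exception in inner finally caught by outer except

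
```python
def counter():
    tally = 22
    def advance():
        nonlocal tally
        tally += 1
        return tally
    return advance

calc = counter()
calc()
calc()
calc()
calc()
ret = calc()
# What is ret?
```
27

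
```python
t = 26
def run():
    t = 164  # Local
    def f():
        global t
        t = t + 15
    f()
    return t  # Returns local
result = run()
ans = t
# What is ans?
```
41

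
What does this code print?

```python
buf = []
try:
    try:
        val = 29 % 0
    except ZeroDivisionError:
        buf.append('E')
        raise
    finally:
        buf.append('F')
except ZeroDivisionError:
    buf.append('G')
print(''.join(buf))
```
EFG

finally runs before re-raised exception propagates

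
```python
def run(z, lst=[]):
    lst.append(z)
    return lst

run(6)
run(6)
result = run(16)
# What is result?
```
[6, 6, 16]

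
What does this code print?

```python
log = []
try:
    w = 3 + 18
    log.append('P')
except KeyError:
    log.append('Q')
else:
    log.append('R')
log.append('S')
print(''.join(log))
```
PRS

else block runs when no exception occurs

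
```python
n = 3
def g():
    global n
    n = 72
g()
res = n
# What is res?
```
72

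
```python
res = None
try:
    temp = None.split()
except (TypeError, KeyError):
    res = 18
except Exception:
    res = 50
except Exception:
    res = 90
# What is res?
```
50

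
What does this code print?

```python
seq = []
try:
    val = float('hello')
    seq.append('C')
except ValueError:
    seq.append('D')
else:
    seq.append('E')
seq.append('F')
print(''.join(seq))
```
DF

else block skipped when exception is caught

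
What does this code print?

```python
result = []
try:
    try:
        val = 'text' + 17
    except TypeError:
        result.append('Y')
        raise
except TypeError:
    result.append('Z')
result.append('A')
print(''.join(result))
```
YZA

raise without argument re-raises current exception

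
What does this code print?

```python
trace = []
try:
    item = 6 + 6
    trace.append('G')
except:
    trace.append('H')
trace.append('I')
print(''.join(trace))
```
GI

No exception, try block completes normally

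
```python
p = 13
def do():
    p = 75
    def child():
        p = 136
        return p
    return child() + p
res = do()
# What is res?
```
211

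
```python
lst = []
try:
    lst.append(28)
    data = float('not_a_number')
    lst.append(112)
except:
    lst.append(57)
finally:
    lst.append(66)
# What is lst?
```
[28, 57, 66]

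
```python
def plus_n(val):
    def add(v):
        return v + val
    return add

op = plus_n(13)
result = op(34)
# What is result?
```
47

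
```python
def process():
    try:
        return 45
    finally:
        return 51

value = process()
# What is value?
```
51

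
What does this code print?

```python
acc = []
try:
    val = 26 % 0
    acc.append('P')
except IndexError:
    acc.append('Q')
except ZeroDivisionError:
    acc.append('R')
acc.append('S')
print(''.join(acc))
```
RS

ZeroDivisionError is caught by its specific handler, not IndexError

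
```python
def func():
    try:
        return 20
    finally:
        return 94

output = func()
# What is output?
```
94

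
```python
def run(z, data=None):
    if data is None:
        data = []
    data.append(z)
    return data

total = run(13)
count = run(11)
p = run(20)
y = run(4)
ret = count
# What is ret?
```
[11]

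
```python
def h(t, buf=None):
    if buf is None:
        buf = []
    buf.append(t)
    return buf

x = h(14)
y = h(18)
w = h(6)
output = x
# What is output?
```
[14]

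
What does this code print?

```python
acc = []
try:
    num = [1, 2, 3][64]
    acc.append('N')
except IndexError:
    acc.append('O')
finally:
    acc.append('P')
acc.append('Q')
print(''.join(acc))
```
OPQ

finally always runs, even after exception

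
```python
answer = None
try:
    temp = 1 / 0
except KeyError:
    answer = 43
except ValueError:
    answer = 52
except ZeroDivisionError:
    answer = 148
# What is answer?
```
148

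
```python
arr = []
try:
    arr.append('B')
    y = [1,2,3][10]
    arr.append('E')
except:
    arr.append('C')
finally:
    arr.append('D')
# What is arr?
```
['B', 'C', 'D']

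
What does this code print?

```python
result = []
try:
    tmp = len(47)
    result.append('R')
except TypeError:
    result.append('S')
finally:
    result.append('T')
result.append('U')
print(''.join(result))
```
STU

finally always runs, even after exception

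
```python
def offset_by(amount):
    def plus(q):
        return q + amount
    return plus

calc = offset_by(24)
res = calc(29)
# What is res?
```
53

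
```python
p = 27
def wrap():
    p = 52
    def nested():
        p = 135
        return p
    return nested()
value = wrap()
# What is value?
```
135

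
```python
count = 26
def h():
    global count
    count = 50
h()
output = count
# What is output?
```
50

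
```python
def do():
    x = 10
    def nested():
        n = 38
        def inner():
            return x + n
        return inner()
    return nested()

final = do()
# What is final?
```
48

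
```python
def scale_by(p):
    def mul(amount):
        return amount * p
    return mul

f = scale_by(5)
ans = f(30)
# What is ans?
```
150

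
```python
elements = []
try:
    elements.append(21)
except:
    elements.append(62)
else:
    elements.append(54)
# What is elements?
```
[21, 54]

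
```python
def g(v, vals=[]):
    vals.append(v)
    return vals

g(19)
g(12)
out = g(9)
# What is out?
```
[19, 12, 9]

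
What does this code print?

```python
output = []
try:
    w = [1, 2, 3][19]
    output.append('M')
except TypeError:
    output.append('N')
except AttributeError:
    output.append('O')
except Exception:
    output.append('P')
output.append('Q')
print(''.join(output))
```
PQ

IndexError not specifically caught, falls to Exception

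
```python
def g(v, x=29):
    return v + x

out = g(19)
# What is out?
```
48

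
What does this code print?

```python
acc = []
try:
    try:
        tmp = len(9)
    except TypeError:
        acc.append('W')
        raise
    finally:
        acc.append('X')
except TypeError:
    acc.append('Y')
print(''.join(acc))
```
WXY

finally runs before re-raised exception propagates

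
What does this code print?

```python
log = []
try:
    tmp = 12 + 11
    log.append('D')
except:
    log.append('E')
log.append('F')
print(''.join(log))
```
DF

No exception, try block completes normally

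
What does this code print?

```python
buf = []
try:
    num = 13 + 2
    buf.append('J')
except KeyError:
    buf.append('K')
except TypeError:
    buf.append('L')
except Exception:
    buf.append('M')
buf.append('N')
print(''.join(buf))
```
JN

No exception, try block completes normally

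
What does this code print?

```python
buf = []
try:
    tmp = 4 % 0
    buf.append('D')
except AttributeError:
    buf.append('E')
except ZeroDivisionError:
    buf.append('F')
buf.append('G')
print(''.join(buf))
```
FG

ZeroDivisionError is caught by its specific handler, not AttributeError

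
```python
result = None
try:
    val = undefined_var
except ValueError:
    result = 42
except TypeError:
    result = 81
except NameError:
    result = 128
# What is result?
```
128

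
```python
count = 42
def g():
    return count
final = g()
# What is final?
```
42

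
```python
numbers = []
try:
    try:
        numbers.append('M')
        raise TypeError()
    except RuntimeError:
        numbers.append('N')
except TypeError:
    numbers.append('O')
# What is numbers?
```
['M', 'O']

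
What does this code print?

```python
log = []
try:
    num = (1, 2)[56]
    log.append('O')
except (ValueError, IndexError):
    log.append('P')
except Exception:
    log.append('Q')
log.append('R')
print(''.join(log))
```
PR

IndexError matches tuple containing it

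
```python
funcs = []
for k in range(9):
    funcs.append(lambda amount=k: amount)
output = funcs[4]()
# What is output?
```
4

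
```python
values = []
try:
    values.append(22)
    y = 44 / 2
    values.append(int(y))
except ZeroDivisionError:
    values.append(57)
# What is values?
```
[22, 22]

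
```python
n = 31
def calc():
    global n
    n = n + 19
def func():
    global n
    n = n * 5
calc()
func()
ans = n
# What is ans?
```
250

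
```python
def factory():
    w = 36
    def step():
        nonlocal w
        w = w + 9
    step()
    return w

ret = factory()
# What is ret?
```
45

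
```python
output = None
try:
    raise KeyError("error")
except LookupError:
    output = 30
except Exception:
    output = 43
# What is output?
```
30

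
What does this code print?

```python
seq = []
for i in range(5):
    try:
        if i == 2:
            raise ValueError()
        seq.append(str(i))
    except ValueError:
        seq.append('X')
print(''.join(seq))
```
01X34

Exception on i=2 caught, loop continues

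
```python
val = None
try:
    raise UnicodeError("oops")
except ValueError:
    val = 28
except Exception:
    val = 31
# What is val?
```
28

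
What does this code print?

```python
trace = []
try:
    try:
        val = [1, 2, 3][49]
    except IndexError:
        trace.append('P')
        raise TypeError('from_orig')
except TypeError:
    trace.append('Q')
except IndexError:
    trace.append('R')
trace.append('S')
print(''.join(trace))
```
PQS

TypeError raised and caught, original IndexError not re-raised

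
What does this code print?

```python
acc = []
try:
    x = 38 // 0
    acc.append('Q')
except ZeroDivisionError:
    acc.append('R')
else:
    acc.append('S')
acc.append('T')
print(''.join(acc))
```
RT

else block skipped when exception is caught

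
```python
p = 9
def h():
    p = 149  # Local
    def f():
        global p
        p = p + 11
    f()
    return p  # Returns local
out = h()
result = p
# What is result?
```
20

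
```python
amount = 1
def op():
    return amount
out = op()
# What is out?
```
1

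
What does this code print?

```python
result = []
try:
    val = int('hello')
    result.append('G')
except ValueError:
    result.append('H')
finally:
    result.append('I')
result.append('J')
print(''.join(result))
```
HIJ

finally always runs, even after exception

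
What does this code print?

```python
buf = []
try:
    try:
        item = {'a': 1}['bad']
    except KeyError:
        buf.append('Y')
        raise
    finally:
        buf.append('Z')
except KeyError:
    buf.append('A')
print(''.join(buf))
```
YZA

finally runs before re-raised exception propagates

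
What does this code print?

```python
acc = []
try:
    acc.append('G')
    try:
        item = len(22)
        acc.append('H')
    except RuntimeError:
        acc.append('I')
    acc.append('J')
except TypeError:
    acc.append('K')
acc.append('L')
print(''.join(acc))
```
GKL

Inner handler doesn't match, propagates to outer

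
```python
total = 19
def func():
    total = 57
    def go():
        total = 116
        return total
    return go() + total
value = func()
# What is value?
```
173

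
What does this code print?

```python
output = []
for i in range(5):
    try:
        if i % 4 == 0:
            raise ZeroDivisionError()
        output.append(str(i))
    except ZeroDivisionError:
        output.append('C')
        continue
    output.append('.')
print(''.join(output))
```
C1.2.3.C

continue in except skips rest of loop body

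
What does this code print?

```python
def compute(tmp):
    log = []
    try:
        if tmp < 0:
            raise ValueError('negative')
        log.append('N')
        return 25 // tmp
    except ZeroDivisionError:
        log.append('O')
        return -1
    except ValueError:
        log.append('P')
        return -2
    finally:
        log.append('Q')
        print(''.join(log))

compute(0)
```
NOQ

tmp=0 causes ZeroDivisionError, caught, finally prints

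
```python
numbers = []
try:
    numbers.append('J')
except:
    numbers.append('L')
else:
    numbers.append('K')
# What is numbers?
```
['J', 'K']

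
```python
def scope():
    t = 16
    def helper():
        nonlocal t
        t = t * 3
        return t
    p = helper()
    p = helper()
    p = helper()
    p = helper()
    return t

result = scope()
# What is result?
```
1296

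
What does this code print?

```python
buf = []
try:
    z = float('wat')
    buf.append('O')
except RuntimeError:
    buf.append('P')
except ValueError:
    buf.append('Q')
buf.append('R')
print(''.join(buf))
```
QR

ValueError is caught by its specific handler, not RuntimeError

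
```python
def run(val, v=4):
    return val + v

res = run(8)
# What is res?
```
12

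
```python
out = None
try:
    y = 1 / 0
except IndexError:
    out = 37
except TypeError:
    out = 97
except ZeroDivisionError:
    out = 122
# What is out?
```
122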